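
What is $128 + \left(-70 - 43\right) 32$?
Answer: $-3488$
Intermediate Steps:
$128 + \left(-70 - 43\right) 32 = 128 - 3616 = -3488$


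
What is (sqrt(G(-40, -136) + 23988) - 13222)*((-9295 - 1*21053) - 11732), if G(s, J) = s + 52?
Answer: 556381760 - 1683200*sqrt(15) ≈ 5.4986e+8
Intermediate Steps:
G(s, J) = 52 + s
(sqrt(G(-40, -136) + 23988) - 13222)*((-9295 - 1*21053) - 11732) = (sqrt((52 - 40) + 23988) - 13222)*((-9295 - 1*21053) - 11732) = (sqrt(12 + 23988) - 13222)*((-9295 - 21053) - 11732) = (sqrt(24000) - 13222)*(-30348 - 11732) = (40*sqrt(15) - 13222)*(-42080) = (-13222 + 40*sqrt(15))*(-42080) = 556381760 - 1683200*sqrt(15)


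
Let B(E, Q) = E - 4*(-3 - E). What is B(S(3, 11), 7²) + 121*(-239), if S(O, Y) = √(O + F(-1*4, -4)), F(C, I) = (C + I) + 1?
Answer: -28907 + 10*I ≈ -28907.0 + 10.0*I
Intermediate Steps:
F(C, I) = 1 + C + I
S(O, Y) = √(-7 + O) (S(O, Y) = √(O + (1 - 1*4 - 4)) = √(O + (1 - 4 - 4)) = √(O - 7) = √(-7 + O))
B(E, Q) = 12 + 5*E (B(E, Q) = E + (12 + 4*E) = 12 + 5*E)
B(S(3, 11), 7²) + 121*(-239) = (12 + 5*√(-7 + 3)) + 121*(-239) = (12 + 5*√(-4)) - 28919 = (12 + 5*(2*I)) - 28919 = (12 + 10*I) - 28919 = -28907 + 10*I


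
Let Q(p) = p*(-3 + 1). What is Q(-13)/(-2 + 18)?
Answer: 13/8 ≈ 1.6250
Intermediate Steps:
Q(p) = -2*p (Q(p) = p*(-2) = -2*p)
Q(-13)/(-2 + 18) = (-2*(-13))/(-2 + 18) = 26/16 = (1/16)*26 = 13/8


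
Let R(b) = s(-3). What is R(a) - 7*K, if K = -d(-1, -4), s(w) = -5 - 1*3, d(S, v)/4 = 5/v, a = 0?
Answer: -43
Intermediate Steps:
d(S, v) = 20/v (d(S, v) = 4*(5/v) = 20/v)
s(w) = -8 (s(w) = -5 - 3 = -8)
R(b) = -8
K = 5 (K = -20/(-4) = -20*(-1)/4 = -1*(-5) = 5)
R(a) - 7*K = -8 - 7*5 = -8 - 35 = -43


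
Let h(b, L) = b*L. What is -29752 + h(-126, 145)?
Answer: -48022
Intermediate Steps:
h(b, L) = L*b
-29752 + h(-126, 145) = -29752 + 145*(-126) = -29752 - 18270 = -48022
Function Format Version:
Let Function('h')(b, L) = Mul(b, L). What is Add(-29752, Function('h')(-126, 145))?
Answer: -48022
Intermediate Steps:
Function('h')(b, L) = Mul(L, b)
Add(-29752, Function('h')(-126, 145)) = Add(-29752, Mul(145, -126)) = Add(-29752, -18270) = -48022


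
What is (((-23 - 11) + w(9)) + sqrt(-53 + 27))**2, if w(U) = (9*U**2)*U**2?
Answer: (59015 + I*sqrt(26))**2 ≈ 3.4828e+9 + 6.02e+5*I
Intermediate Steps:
w(U) = 9*U**4
(((-23 - 11) + w(9)) + sqrt(-53 + 27))**2 = (((-23 - 11) + 9*9**4) + sqrt(-53 + 27))**2 = ((-34 + 9*6561) + sqrt(-26))**2 = ((-34 + 59049) + I*sqrt(26))**2 = (59015 + I*sqrt(26))**2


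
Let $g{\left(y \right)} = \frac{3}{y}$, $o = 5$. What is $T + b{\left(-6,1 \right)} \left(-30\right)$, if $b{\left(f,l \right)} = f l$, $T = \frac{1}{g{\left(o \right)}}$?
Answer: $\frac{545}{3} \approx 181.67$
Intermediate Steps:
$T = \frac{5}{3}$ ($T = \frac{1}{3 \cdot \frac{1}{5}} = \frac{1}{\frac{3}{5}} = \frac{5}{3} \approx 1.6667$)
$T + b{\left(-6,1 \right)} \left(-30\right) = \frac{5}{3} + \left(-6\right) 1 \left(-30\right) = \frac{5}{3} - -180 = \frac{5}{3} + 180 = \frac{545}{3}$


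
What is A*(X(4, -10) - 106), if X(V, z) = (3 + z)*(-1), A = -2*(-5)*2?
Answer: -1980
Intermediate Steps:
A = 20 (A = 10*2 = 20)
X(V, z) = -3 - z
A*(X(4, -10) - 106) = 20*((-3 - 1*(-10)) - 106) = 20*((-3 + 10) - 106) = 20*(7 - 106) = 20*(-99) = -1980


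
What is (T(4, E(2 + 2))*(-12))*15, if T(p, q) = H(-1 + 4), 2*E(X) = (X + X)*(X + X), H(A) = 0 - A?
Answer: 540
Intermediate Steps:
H(A) = -A
E(X) = 2*X² (E(X) = ((X + X)*(X + X))/2 = ((2*X)*(2*X))/2 = (4*X²)/2 = 2*X²)
T(p, q) = -3 (T(p, q) = -(-1 + 4) = -1*3 = -3)
(T(4, E(2 + 2))*(-12))*15 = -3*(-12)*15 = 36*15 = 540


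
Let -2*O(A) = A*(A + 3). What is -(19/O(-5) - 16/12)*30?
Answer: 154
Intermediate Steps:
O(A) = -A*(3 + A)/2 (O(A) = -A*(A + 3)/2 = -A*(3 + A)/2)
-(19/O(-5) - 16/12)*30 = -(19/((-1/2*(-5)*(3 - 5))) - 16/12)*30 = -(19/((-1/2*(-5)*(-2))) - 16*1/12)*30 = -(19/(-5) - 4/3)*30 = -(19*(-1/5) - 4/3)*30 = -(-19/5 - 4/3)*30 = -1*(-77/15)*30 = (77/15)*30 = 154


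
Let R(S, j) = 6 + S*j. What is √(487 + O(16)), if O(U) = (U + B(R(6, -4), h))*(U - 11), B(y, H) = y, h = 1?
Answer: 3*√53 ≈ 21.840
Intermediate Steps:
O(U) = (-18 + U)*(-11 + U) (O(U) = (U + (6 + 6*(-4)))*(U - 11) = (U + (6 - 24))*(-11 + U) = (U - 18)*(-11 + U) = (-18 + U)*(-11 + U))
√(487 + O(16)) = √(487 + (198 + 16² - 29*16)) = √(487 + (198 + 256 - 464)) = √(487 - 10) = √477 = 3*√53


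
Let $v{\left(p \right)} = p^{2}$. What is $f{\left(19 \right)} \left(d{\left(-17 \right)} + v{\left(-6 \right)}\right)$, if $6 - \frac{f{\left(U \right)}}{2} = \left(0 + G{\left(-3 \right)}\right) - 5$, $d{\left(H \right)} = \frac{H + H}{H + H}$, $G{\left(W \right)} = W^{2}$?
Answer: $148$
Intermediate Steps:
$d{\left(H \right)} = 1$ ($d{\left(H \right)} = \frac{2 H}{2 H} = 2 H \frac{1}{2 H} = 1$)
$f{\left(U \right)} = 4$ ($f{\left(U \right)} = 12 - 2 \left(\left(0 + \left(-3\right)^{2}\right) - 5\right) = 12 - 2 \left(\left(0 + 9\right) - 5\right) = 12 - 2 \left(9 - 5\right) = 12 - 8 = 4$)
$f{\left(19 \right)} \left(d{\left(-17 \right)} + v{\left(-6 \right)}\right) = 4 \left(1 + \left(-6\right)^{2}\right) = 4 \left(1 + 36\right) = 4 \cdot 37 = 148$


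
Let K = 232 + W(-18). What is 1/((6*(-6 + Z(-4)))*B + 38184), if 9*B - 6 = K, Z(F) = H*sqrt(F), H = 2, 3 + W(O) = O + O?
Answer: 84123/3145824340 - 597*I/1572912170 ≈ 2.6741e-5 - 3.7955e-7*I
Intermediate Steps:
W(O) = -3 + 2*O (W(O) = -3 + (O + O) = -3 + 2*O)
K = 193 (K = 232 + (-3 + 2*(-18)) = 232 + (-3 - 36) = 232 - 39 = 193)
Z(F) = 2*sqrt(F)
B = 199/9 (B = 2/3 + (1/9)*193 = 2/3 + 193/9 = 199/9 ≈ 22.111)
1/((6*(-6 + Z(-4)))*B + 38184) = 1/((6*(-6 + 2*sqrt(-4)))*(199/9) + 38184) = 1/((6*(-6 + 2*(2*I)))*(199/9) + 38184) = 1/((6*(-6 + 4*I))*(199/9) + 38184) = 1/((-36 + 24*I)*(199/9) + 38184) = 1/((-796 + 1592*I/3) + 38184) = 1/(37388 + 1592*I/3) = 9*(37388 - 1592*I/3)/12583297360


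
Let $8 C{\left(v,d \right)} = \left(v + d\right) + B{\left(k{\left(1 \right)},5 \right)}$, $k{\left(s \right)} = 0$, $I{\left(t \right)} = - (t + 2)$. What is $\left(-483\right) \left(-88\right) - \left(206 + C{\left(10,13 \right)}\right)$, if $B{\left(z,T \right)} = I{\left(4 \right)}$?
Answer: $\frac{338367}{8} \approx 42296.0$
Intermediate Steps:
$I{\left(t \right)} = -2 - t$ ($I{\left(t \right)} = - (2 + t) = -2 - t$)
$B{\left(z,T \right)} = -6$ ($B{\left(z,T \right)} = -2 - 4 = -6$)
$C{\left(v,d \right)} = - \frac{3}{4} + \frac{d}{8} + \frac{v}{8}$ ($C{\left(v,d \right)} = \frac{\left(v + d\right) - 6}{8} = \frac{\left(d + v\right) - 6}{8} = \frac{-6 + d + v}{8} = - \frac{3}{4} + \frac{d}{8} + \frac{v}{8}$)
$\left(-483\right) \left(-88\right) - \left(206 + C{\left(10,13 \right)}\right) = \left(-483\right) \left(-88\right) - \left(\frac{821}{4} + \frac{5}{4} + \frac{13}{8}\right) = 42504 - \frac{1665}{8} = \frac{338367}{8}$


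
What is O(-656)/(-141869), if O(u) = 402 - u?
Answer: -1058/141869 ≈ -0.0074576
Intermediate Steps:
O(-656)/(-141869) = (402 - 1*(-656))/(-141869) = (402 + 656)*(-1/141869) = 1058*(-1/141869) = -1058/141869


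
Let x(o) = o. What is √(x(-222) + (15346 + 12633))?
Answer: √27757 ≈ 166.60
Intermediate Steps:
√(x(-222) + (15346 + 12633)) = √(-222 + (15346 + 12633)) = √(-222 + 27979) = √27757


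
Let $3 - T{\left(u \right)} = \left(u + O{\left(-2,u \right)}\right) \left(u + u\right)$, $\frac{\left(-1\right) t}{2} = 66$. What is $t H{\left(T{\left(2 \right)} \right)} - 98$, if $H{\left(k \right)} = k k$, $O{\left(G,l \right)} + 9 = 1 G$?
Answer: $-200870$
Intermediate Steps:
$t = -132$ ($t = \left(-2\right) 66 = -132$)
$O{\left(G,l \right)} = -9 + G$ ($O{\left(G,l \right)} = -9 + 1 G = -9 + G$)
$T{\left(u \right)} = 3 - 2 u \left(-11 + u\right)$ ($T{\left(u \right)} = 3 - \left(u - 11\right) \left(u + u\right) = 3 - \left(u - 11\right) 2 u = 3 - \left(-11 + u\right) 2 u = 3 - 2 u \left(-11 + u\right)$)
$H{\left(k \right)} = k^{2}$
$t H{\left(T{\left(2 \right)} \right)} - 98 = - 132 \left(3 - 2 \cdot 2^{2} + 22 \cdot 2\right)^{2} - 98 = - 132 \left(3 - 8 + 44\right)^{2} - 98 = - 132 \cdot 39^{2} - 98 = \left(-132\right) 1521 - 98 = -200772 - 98 = -200870$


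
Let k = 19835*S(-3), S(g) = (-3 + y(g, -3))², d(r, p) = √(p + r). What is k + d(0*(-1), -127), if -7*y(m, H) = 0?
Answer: 178515 + I*√127 ≈ 1.7852e+5 + 11.269*I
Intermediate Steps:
y(m, H) = 0 (y(m, H) = -⅐*0 = 0)
S(g) = 9 (S(g) = (-3 + 0)² = (-3)² = 9)
k = 178515 (k = 19835*9 = 178515)
k + d(0*(-1), -127) = 178515 + √(-127 + 0*(-1)) = 178515 + √(-127 + 0) = 178515 + √(-127) = 178515 + I*√127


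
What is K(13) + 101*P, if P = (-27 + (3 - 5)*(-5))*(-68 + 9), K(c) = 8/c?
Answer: 1316947/13 ≈ 1.0130e+5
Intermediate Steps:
P = 1003 (P = (-27 - 2*(-5))*(-59) = (-27 + 10)*(-59) = -17*(-59) = 1003)
K(13) + 101*P = 8/13 + 101*1003 = 8*(1/13) + 101303 = 8/13 + 101303 = 1316947/13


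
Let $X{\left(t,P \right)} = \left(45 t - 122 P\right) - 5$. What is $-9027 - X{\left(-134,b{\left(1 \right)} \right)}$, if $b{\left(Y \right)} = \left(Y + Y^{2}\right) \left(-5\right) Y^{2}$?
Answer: $-4212$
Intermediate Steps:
$b{\left(Y \right)} = Y^{2} \left(- 5 Y - 5 Y^{2}\right)$ ($b{\left(Y \right)} = \left(- 5 Y - 5 Y^{2}\right) Y^{2} = Y^{2} \left(- 5 Y - 5 Y^{2}\right)$)
$X{\left(t,P \right)} = -5 - 122 P + 45 t$ ($X{\left(t,P \right)} = \left(- 122 P + 45 t\right) - 5 = -5 - 122 P + 45 t$)
$-9027 - X{\left(-134,b{\left(1 \right)} \right)} = -9027 - \left(-5 - 122 \cdot 5 \cdot 1^{3} \left(-1 - 1\right) + 45 \left(-134\right)\right) = -9027 - \left(-5 - 122 \cdot 5 \cdot 1 \left(-1 - 1\right) - 6030\right) = -9027 - \left(-5 - 122 \cdot 5 \cdot 1 \left(-2\right) - 6030\right) = -9027 - \left(-5 - -1220 - 6030\right) = -9027 - \left(-5 + 1220 - 6030\right) = -9027 - -4815 = -9027 + 4815 = -4212$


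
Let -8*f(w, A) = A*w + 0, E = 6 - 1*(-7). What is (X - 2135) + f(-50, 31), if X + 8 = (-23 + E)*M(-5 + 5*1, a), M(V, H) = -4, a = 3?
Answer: -7637/4 ≈ -1909.3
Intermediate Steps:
E = 13 (E = 6 + 7 = 13)
f(w, A) = -A*w/8 (f(w, A) = -(A*w + 0)/8 = -A*w/8)
X = 32 (X = -8 + (-23 + 13)*(-4) = -8 - 10*(-4) = -8 + 40 = 32)
(X - 2135) + f(-50, 31) = (32 - 2135) - ⅛*31*(-50) = -2103 + 775/4 = -7637/4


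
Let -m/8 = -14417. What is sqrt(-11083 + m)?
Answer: sqrt(104253) ≈ 322.88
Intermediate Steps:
m = 115336 (m = -8*(-14417) = 115336)
sqrt(-11083 + m) = sqrt(-11083 + 115336) = sqrt(104253)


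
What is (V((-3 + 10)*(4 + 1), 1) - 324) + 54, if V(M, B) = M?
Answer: -235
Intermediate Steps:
(V((-3 + 10)*(4 + 1), 1) - 324) + 54 = ((-3 + 10)*(4 + 1) - 324) + 54 = (7*5 - 324) + 54 = (35 - 324) + 54 = -289 + 54 = -235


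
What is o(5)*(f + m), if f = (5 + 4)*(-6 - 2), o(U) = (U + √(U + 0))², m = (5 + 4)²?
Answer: 270 + 90*√5 ≈ 471.25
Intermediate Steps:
m = 81 (m = 9² = 81)
o(U) = (U + √U)²
f = -72 (f = 9*(-8) = -72)
o(5)*(f + m) = (5 + √5)²*(-72 + 81) = (5 + √5)²*9 = 9*(5 + √5)²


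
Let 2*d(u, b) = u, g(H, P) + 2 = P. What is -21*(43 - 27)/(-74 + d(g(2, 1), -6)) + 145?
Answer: 22277/149 ≈ 149.51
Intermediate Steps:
g(H, P) = -2 + P
d(u, b) = u/2
-21*(43 - 27)/(-74 + d(g(2, 1), -6)) + 145 = -21*(43 - 27)/(-74 + (-2 + 1)/2) + 145 = -336/(-74 + (½)*(-1)) + 145 = -336/(-74 - ½) + 145 = -336/(-149/2) + 145 = -336*(-2)/149 + 145 = -21*(-32/149) + 145 = 672/149 + 145 = 22277/149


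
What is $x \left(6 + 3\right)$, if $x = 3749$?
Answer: $33741$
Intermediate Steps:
$x \left(6 + 3\right) = 3749 \left(6 + 3\right) = 3749 \cdot 9 = 33741$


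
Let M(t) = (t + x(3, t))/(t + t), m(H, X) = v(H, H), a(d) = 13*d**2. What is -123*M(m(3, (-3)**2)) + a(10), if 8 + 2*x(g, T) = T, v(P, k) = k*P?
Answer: 14821/12 ≈ 1235.1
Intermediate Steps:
v(P, k) = P*k
x(g, T) = -4 + T/2
m(H, X) = H**2 (m(H, X) = H*H = H**2)
M(t) = (-4 + 3*t/2)/(2*t) (M(t) = (t + (-4 + t/2))/(t + t) = (-4 + 3*t/2)/((2*t)) = (-4 + 3*t/2)*(1/(2*t)) = (-4 + 3*t/2)/(2*t))
-123*M(m(3, (-3)**2)) + a(10) = -123*(3/4 - 2/(3**2)) + 13*10**2 = -123*(3/4 - 2/9) + 13*100 = -123*(3/4 - 2*1/9) + 1300 = -123*(3/4 - 2/9) + 1300 = -123*19/36 + 1300 = -779/12 + 1300 = 14821/12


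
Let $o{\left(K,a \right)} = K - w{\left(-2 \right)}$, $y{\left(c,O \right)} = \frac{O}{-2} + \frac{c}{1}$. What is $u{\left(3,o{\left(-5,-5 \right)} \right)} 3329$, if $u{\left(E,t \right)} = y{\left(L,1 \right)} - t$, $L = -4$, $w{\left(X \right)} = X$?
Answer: $- \frac{9987}{2} \approx -4993.5$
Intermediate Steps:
$y{\left(c,O \right)} = c - \frac{O}{2}$ ($y{\left(c,O \right)} = O \left(- \frac{1}{2}\right) + c 1 = - \frac{O}{2} + c = c - \frac{O}{2}$)
$o{\left(K,a \right)} = 2 + K$ ($o{\left(K,a \right)} = K - -2 = K + 2 = 2 + K$)
$u{\left(E,t \right)} = - \frac{9}{2} - t$ ($u{\left(E,t \right)} = \left(-4 - \frac{1}{2}\right) - t = - \frac{9}{2} - t$)
$u{\left(3,o{\left(-5,-5 \right)} \right)} 3329 = \left(- \frac{9}{2} - \left(2 - 5\right)\right) 3329 = \left(- \frac{9}{2} - -3\right) 3329 = \left(- \frac{9}{2} + 3\right) 3329 = \left(- \frac{3}{2}\right) 3329 = - \frac{9987}{2}$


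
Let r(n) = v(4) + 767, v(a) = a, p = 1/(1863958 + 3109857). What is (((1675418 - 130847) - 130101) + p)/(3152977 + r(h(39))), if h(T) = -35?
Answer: 7035312103051/15686159108620 ≈ 0.44850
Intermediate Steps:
p = 1/4973815 ≈ 2.0105e-7
r(n) = 771 (r(n) = 4 + 767 = 771)
(((1675418 - 130847) - 130101) + p)/(3152977 + r(h(39))) = (((1675418 - 130847) - 130101) + 1/4973815)/(3152977 + 771) = ((1544571 - 130101) + 1/4973815)/3153748 = (1414470 + 1/4973815)*(1/3153748) = (7035312103051/4973815)*(1/3153748) = 7035312103051/15686159108620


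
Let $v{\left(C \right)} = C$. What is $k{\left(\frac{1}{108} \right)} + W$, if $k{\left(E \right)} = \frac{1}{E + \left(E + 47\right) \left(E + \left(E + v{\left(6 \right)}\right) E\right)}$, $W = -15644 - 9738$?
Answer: $- \frac{97845157334}{3854953} \approx -25382.0$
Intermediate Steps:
$W = -25382$
$k{\left(E \right)} = \frac{1}{E + \left(47 + E\right) \left(E + E \left(6 + E\right)\right)}$ ($k{\left(E \right)} = \frac{1}{E + \left(E + 47\right) \left(E + \left(E + 6\right) E\right)} = \frac{1}{E + \left(47 + E\right) \left(E + \left(6 + E\right) E\right)} = \frac{1}{E + \left(47 + E\right) \left(E + E \left(6 + E\right)\right)}$)
$k{\left(\frac{1}{108} \right)} + W = \frac{1}{\frac{1}{108} \left(330 + \left(\frac{1}{108}\right)^{2} + \frac{54}{108}\right)} - 25382 = \frac{\frac{1}{\frac{1}{108}}}{330 + \left(\frac{1}{108}\right)^{2} + 54 \cdot \frac{1}{108}} - 25382 = \frac{108}{330 + \frac{1}{11664} + \frac{1}{2}} - 25382 = \frac{108}{\frac{3854953}{11664}} - 25382 = 108 \cdot \frac{11664}{3854953} - 25382 = \frac{1259712}{3854953} - 25382 = - \frac{97845157334}{3854953}$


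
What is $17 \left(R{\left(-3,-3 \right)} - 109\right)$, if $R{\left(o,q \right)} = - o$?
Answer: $-1802$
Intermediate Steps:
$17 \left(R{\left(-3,-3 \right)} - 109\right) = 17 \left(\left(-1\right) \left(-3\right) - 109\right) = 17 \left(3 - 109\right) = 17 \left(-106\right) = -1802$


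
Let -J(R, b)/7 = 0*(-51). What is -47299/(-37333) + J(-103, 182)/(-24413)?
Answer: 47299/37333 ≈ 1.2669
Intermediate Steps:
J(R, b) = 0 (J(R, b) = -0*(-51) = -7*0 = 0)
-47299/(-37333) + J(-103, 182)/(-24413) = -47299/(-37333) + 0/(-24413) = -47299*(-1/37333) + 0*(-1/24413) = 47299/37333 + 0 = 47299/37333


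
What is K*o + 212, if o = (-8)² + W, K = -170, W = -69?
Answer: 1062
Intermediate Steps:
o = -5 (o = (-8)² - 69 = 64 - 69 = -5)
K*o + 212 = -170*(-5) + 212 = 850 + 212 = 1062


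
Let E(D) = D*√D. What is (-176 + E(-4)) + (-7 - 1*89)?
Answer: -272 - 8*I ≈ -272.0 - 8.0*I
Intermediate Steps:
E(D) = D^(3/2)
(-176 + E(-4)) + (-7 - 1*89) = (-176 + (-4)^(3/2)) + (-7 - 1*89) = (-176 - 8*I) + (-7 - 89) = (-176 - 8*I) - 96 = -272 - 8*I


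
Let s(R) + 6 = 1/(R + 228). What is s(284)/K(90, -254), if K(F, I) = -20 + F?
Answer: -3071/35840 ≈ -0.085686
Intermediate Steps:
s(R) = -6 + 1/(228 + R) (s(R) = -6 + 1/(R + 228) = -6 + 1/(228 + R))
s(284)/K(90, -254) = ((-1367 - 6*284)/(228 + 284))/(-20 + 90) = ((-1367 - 1704)/512)/70 = ((1/512)*(-3071))*(1/70) = -3071/512*1/70 = -3071/35840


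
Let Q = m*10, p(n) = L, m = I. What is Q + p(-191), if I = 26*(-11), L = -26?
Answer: -2886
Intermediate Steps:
I = -286
m = -286
p(n) = -26
Q = -2860 (Q = -286*10 = -2860)
Q + p(-191) = -2860 - 26 = -2886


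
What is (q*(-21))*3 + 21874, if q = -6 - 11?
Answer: 22945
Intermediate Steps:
q = -17
(q*(-21))*3 + 21874 = -17*(-21)*3 + 21874 = 357*3 + 21874 = 1071 + 21874 = 22945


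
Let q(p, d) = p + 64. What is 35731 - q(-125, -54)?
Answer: 35792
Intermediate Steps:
q(p, d) = 64 + p
35731 - q(-125, -54) = 35731 - (64 - 125) = 35731 - 1*(-61) = 35731 + 61 = 35792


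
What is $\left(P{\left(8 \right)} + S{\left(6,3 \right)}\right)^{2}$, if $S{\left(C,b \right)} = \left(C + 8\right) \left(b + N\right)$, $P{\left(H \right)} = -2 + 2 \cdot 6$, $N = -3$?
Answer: $100$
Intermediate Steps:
$P{\left(H \right)} = 10$ ($P{\left(H \right)} = -2 + 12 = 10$)
$S{\left(C,b \right)} = \left(-3 + b\right) \left(8 + C\right)$ ($S{\left(C,b \right)} = \left(C + 8\right) \left(b - 3\right) = \left(8 + C\right) \left(-3 + b\right) = \left(-3 + b\right) \left(8 + C\right)$)
$\left(P{\left(8 \right)} + S{\left(6,3 \right)}\right)^{2} = \left(10 + \left(-24 - 18 + 8 \cdot 3 + 6 \cdot 3\right)\right)^{2} = \left(10 + \left(-24 - 18 + 24 + 18\right)\right)^{2} = \left(10 + 0\right)^{2} = 10^{2} = 100$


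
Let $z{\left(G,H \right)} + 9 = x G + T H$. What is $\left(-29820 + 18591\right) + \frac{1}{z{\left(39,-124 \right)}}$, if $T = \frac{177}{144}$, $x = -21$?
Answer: $- \frac{132109197}{11765} \approx -11229.0$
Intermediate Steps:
$T = \frac{59}{48}$ ($T = 177 \cdot \frac{1}{144} = \frac{59}{48} \approx 1.2292$)
$z{\left(G,H \right)} = -9 - 21 G + \frac{59 H}{48}$ ($z{\left(G,H \right)} = -9 - \left(21 G - \frac{59 H}{48}\right) = -9 - 21 G + \frac{59 H}{48}$)
$\left(-29820 + 18591\right) + \frac{1}{z{\left(39,-124 \right)}} = \left(-29820 + 18591\right) + \frac{1}{-9 - 819 + \frac{59}{48} \left(-124\right)} = -11229 + \frac{1}{-9 - 819 - \frac{1829}{12}} = -11229 + \frac{1}{- \frac{11765}{12}} = -11229 - \frac{12}{11765} = - \frac{132109197}{11765}$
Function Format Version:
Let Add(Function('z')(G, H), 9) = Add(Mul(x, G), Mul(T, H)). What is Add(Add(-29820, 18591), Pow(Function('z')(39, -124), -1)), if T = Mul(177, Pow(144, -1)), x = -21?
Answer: Rational(-132109197, 11765) ≈ -11229.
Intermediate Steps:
T = Rational(59, 48) (T = Mul(177, Rational(1, 144)) = Rational(59, 48) ≈ 1.2292)
Function('z')(G, H) = Add(-9, Mul(-21, G), Mul(Rational(59, 48), H)) (Function('z')(G, H) = Add(-9, Add(Mul(-21, G), Mul(Rational(59, 48), H))) = Add(-9, Mul(-21, G), Mul(Rational(59, 48), H)))
Add(Add(-29820, 18591), Pow(Function('z')(39, -124), -1)) = Add(Add(-29820, 18591), Pow(Add(-9, Mul(-21, 39), Mul(Rational(59, 48), -124)), -1)) = Add(-11229, Pow(Add(-9, -819, Rational(-1829, 12)), -1)) = Add(-11229, Pow(Rational(-11765, 12), -1)) = Add(-11229, Rational(-12, 11765)) = Rational(-132109197, 11765)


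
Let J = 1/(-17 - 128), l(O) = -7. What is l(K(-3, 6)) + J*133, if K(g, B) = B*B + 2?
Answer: -1148/145 ≈ -7.9172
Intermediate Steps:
K(g, B) = 2 + B² (K(g, B) = B² + 2 = 2 + B²)
J = -1/145 (J = 1/(-145) = -1/145 ≈ -0.0068966)
l(K(-3, 6)) + J*133 = -7 - 1/145*133 = -7 - 133/145 = -1148/145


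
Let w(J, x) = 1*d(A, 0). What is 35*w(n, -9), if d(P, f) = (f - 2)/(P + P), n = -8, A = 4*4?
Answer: -35/16 ≈ -2.1875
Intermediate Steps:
A = 16
d(P, f) = (-2 + f)/(2*P) (d(P, f) = (-2 + f)/((2*P)) = (-2 + f)*(1/(2*P)) = (-2 + f)/(2*P))
w(J, x) = -1/16 (w(J, x) = 1*((½)*(-2 + 0)/16) = 1*((½)*(1/16)*(-2)) = 1*(-1/16) = -1/16)
35*w(n, -9) = 35*(-1/16) = -35/16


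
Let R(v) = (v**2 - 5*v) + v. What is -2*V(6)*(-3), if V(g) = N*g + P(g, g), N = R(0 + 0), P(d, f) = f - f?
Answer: 0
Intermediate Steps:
R(v) = v**2 - 4*v
P(d, f) = 0
N = 0 (N = (0 + 0)*(-4 + (0 + 0)) = 0*(-4 + 0) = 0*(-4) = 0)
V(g) = 0 (V(g) = 0*g + 0 = 0 + 0 = 0)
-2*V(6)*(-3) = -2*0*(-3) = 0*(-3) = 0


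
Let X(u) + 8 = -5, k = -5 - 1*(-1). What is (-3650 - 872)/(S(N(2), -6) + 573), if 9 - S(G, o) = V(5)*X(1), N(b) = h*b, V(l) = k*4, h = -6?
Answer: -133/11 ≈ -12.091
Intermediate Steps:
k = -4 (k = -5 + 1 = -4)
X(u) = -13 (X(u) = -8 - 5 = -13)
V(l) = -16 (V(l) = -4*4 = -16)
N(b) = -6*b
S(G, o) = -199 (S(G, o) = 9 - (-16)*(-13) = 9 - 1*208 = 9 - 208 = -199)
(-3650 - 872)/(S(N(2), -6) + 573) = (-3650 - 872)/(-199 + 573) = -4522/374 = -4522*1/374 = -133/11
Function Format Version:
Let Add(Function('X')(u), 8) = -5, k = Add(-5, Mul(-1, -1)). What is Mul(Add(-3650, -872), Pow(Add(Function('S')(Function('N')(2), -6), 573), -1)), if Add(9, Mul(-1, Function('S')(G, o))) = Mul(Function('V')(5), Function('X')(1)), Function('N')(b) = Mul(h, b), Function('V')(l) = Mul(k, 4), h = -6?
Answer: Rational(-133, 11) ≈ -12.091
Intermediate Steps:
k = -4 (k = Add(-5, 1) = -4)
Function('X')(u) = -13 (Function('X')(u) = Add(-8, -5) = -13)
Function('V')(l) = -16 (Function('V')(l) = Mul(-4, 4) = -16)
Function('N')(b) = Mul(-6, b)
Function('S')(G, o) = -199 (Function('S')(G, o) = Add(9, Mul(-1, Mul(-16, -13))) = Add(9, Mul(-1, 208)) = Add(9, -208) = -199)
Mul(Add(-3650, -872), Pow(Add(Function('S')(Function('N')(2), -6), 573), -1)) = Mul(Add(-3650, -872), Pow(Add(-199, 573), -1)) = Mul(-4522, Pow(374, -1)) = Mul(-4522, Rational(1, 374)) = Rational(-133, 11)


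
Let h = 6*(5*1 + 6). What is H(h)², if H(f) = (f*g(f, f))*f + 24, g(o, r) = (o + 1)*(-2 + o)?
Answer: 348888304816704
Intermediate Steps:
g(o, r) = (1 + o)*(-2 + o)
h = 66 (h = 6*(5 + 6) = 6*11 = 66)
H(f) = 24 + f²*(-2 + f² - f) (H(f) = (f*(-2 + f² - f))*f + 24 = f²*(-2 + f² - f) + 24 = 24 + f²*(-2 + f² - f))
H(h)² = (24 + 66²*(-2 + 66² - 1*66))² = (24 + 4356*(-2 + 4356 - 66))² = (24 + 4356*4288)² = (24 + 18678528)² = 18678552² = 348888304816704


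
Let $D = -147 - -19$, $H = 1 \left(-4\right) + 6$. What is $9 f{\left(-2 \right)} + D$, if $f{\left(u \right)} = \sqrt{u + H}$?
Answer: $-128$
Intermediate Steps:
$H = 2$ ($H = -4 + 6 = 2$)
$D = -128$ ($D = -147 + 19 = -128$)
$f{\left(u \right)} = \sqrt{2 + u}$ ($f{\left(u \right)} = \sqrt{u + 2} = \sqrt{2 + u}$)
$9 f{\left(-2 \right)} + D = 9 \sqrt{2 - 2} - 128 = 9 \sqrt{0} - 128 = 9 \cdot 0 - 128 = 0 - 128 = -128$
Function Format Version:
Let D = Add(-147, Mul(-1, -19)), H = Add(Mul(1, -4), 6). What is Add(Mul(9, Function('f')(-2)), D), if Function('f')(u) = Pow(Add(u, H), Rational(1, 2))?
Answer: -128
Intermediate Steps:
H = 2 (H = Add(-4, 6) = 2)
D = -128 (D = Add(-147, 19) = -128)
Function('f')(u) = Pow(Add(2, u), Rational(1, 2)) (Function('f')(u) = Pow(Add(u, 2), Rational(1, 2)) = Pow(Add(2, u), Rational(1, 2)))
Add(Mul(9, Function('f')(-2)), D) = Add(Mul(9, Pow(Add(2, -2), Rational(1, 2))), -128) = Add(Mul(9, Pow(0, Rational(1, 2))), -128) = Add(Mul(9, 0), -128) = Add(0, -128) = -128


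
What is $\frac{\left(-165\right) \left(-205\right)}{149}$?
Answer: $\frac{33825}{149} \approx 227.01$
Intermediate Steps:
$\frac{\left(-165\right) \left(-205\right)}{149} = 33825 \cdot \frac{1}{149} = \frac{33825}{149}$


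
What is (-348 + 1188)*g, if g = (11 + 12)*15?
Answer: 289800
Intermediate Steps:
g = 345 (g = 23*15 = 345)
(-348 + 1188)*g = (-348 + 1188)*345 = 840*345 = 289800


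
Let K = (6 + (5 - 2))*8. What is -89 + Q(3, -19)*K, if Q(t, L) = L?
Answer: -1457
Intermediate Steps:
K = 72 (K = (6 + 3)*8 = 9*8 = 72)
-89 + Q(3, -19)*K = -89 - 19*72 = -89 - 1368 = -1457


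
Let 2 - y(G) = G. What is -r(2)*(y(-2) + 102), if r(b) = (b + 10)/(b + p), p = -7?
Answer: 1272/5 ≈ 254.40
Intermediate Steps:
y(G) = 2 - G
r(b) = (10 + b)/(-7 + b) (r(b) = (b + 10)/(b - 7) = (10 + b)/(-7 + b))
-r(2)*(y(-2) + 102) = -(10 + 2)/(-7 + 2)*((2 - 1*(-2)) + 102) = -12/(-5)*((2 + 2) + 102) = -(-⅕*12)*(4 + 102) = -(-12)*106/5 = -1*(-1272/5) = 1272/5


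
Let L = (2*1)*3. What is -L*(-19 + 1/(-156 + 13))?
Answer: 16308/143 ≈ 114.04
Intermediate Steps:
L = 6 (L = 2*3 = 6)
-L*(-19 + 1/(-156 + 13)) = -6*(-19 + 1/(-156 + 13)) = -6*(-19 + 1/(-143)) = -6*(-19 - 1/143) = -6*(-2718)/143 = -1*(-16308/143) = 16308/143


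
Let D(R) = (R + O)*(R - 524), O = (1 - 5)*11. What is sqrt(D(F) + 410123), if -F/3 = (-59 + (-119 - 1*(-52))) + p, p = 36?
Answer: 3*sqrt(39191) ≈ 593.90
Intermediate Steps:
O = -44 (O = -4*11 = -44)
F = 270 (F = -3*((-59 + (-119 - 1*(-52))) + 36) = -3*((-59 + (-119 + 52)) + 36) = -3*((-59 - 67) + 36) = -3*(-126 + 36) = -3*(-90) = 270)
D(R) = (-524 + R)*(-44 + R) (D(R) = (R - 44)*(R - 524) = (-44 + R)*(-524 + R) = (-524 + R)*(-44 + R))
sqrt(D(F) + 410123) = sqrt((23056 + 270**2 - 568*270) + 410123) = sqrt((23056 + 72900 - 153360) + 410123) = sqrt(-57404 + 410123) = sqrt(352719) = 3*sqrt(39191)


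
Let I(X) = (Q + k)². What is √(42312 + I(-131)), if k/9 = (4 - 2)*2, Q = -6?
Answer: 2*√10803 ≈ 207.88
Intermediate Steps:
k = 36 (k = 9*((4 - 2)*2) = 9*(2*2) = 9*4 = 36)
I(X) = 900 (I(X) = (-6 + 36)² = 30² = 900)
√(42312 + I(-131)) = √(42312 + 900) = √43212 = 2*√10803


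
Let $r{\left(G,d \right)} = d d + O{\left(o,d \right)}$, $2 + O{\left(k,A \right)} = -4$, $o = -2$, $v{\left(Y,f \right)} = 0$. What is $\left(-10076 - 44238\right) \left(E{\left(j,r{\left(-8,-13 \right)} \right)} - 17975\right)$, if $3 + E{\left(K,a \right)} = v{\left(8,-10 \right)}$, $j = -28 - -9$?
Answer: $976457092$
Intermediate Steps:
$O{\left(k,A \right)} = -6$ ($O{\left(k,A \right)} = -2 - 4 = -6$)
$j = -19$ ($j = -28 + 9 = -19$)
$r{\left(G,d \right)} = -6 + d^{2}$ ($r{\left(G,d \right)} = d d - 6 = d^{2} - 6 = -6 + d^{2}$)
$E{\left(K,a \right)} = -3$ ($E{\left(K,a \right)} = -3 + 0 = -3$)
$\left(-10076 - 44238\right) \left(E{\left(j,r{\left(-8,-13 \right)} \right)} - 17975\right) = \left(-10076 - 44238\right) \left(-3 - 17975\right) = \left(-54314\right) \left(-17978\right) = 976457092$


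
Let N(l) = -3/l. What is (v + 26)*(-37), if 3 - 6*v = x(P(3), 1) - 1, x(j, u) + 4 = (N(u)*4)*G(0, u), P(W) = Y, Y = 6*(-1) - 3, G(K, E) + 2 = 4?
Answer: -3478/3 ≈ -1159.3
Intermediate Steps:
G(K, E) = 2 (G(K, E) = -2 + 4 = 2)
Y = -9 (Y = -6 - 3 = -9)
P(W) = -9
x(j, u) = -4 - 24/u (x(j, u) = -4 + (-3/u*4)*2 = -4 - 12/u*2 = -4 - 24/u)
v = 16/3 (v = ½ - ((-4 - 24/1) - 1)/6 = ½ - ((-4 - 24*1) - 1)/6 = ½ - ((-4 - 24) - 1)/6 = ½ - (-28 - 1)/6 = ½ - ⅙*(-29) = ½ + 29/6 = 16/3 ≈ 5.3333)
(v + 26)*(-37) = (16/3 + 26)*(-37) = (94/3)*(-37) = -3478/3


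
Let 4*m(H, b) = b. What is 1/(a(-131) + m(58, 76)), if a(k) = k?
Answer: -1/112 ≈ -0.0089286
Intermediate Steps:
m(H, b) = b/4
1/(a(-131) + m(58, 76)) = 1/(-131 + (¼)*76) = 1/(-131 + 19) = 1/(-112) = -1/112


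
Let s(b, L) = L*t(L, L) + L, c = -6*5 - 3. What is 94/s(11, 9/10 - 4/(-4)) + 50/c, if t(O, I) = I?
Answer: 282650/18183 ≈ 15.545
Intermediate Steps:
c = -33 (c = -30 - 3 = -33)
s(b, L) = L + L**2 (s(b, L) = L*L + L = L**2 + L = L + L**2)
94/s(11, 9/10 - 4/(-4)) + 50/c = 94/(((9/10 - 4/(-4))*(1 + (9/10 - 4/(-4))))) + 50/(-33) = 94/(((9*(1/10) - 4*(-1/4))*(1 + (9*(1/10) - 4*(-1/4))))) + 50*(-1/33) = 94/(((9/10 + 1)*(1 + (9/10 + 1)))) - 50/33 = 94/((19*(1 + 19/10)/10)) - 50/33 = 94/(((19/10)*(29/10))) - 50/33 = 94/(551/100) - 50/33 = 94*(100/551) - 50/33 = 9400/551 - 50/33 = 282650/18183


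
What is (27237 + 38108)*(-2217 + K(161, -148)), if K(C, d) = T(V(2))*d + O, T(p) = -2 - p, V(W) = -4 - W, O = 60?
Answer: -179633405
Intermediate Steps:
K(C, d) = 60 + 4*d (K(C, d) = (-2 - (-4 - 1*2))*d + 60 = (-2 - (-4 - 2))*d + 60 = (-2 - 1*(-6))*d + 60 = (-2 + 6)*d + 60 = 4*d + 60 = 60 + 4*d)
(27237 + 38108)*(-2217 + K(161, -148)) = (27237 + 38108)*(-2217 + (60 + 4*(-148))) = 65345*(-2217 + (60 - 592)) = 65345*(-2217 - 532) = 65345*(-2749) = -179633405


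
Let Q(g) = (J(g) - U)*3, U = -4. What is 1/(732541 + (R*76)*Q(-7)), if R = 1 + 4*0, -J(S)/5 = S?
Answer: 1/741433 ≈ 1.3487e-6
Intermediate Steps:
J(S) = -5*S
R = 1 (R = 1 + 0 = 1)
Q(g) = 12 - 15*g (Q(g) = (-5*g - 1*(-4))*3 = (-5*g + 4)*3 = (4 - 5*g)*3 = 12 - 15*g)
1/(732541 + (R*76)*Q(-7)) = 1/(732541 + (1*76)*(12 - 15*(-7))) = 1/(732541 + 76*(12 + 105)) = 1/(732541 + 76*117) = 1/(732541 + 8892) = 1/741433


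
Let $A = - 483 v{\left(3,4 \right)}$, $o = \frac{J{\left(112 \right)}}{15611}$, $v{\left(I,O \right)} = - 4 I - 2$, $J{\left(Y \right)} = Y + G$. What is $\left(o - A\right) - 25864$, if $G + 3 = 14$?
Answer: $- \frac{509324363}{15611} \approx -32626.0$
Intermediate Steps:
$G = 11$ ($G = -3 + 14 = 11$)
$J{\left(Y \right)} = 11 + Y$ ($J{\left(Y \right)} = Y + 11 = 11 + Y$)
$v{\left(I,O \right)} = -2 - 4 I$
$o = \frac{123}{15611}$ ($o = \frac{11 + 112}{15611} = 123 \cdot \frac{1}{15611} = \frac{123}{15611} \approx 0.0078791$)
$A = 6762$ ($A = - 483 \left(-2 - 12\right) = \left(-483\right) \left(-14\right) = 6762$)
$\left(o - A\right) - 25864 = \left(\frac{123}{15611} - 6762\right) - 25864 = - \frac{105561459}{15611} - 25864 = - \frac{509324363}{15611}$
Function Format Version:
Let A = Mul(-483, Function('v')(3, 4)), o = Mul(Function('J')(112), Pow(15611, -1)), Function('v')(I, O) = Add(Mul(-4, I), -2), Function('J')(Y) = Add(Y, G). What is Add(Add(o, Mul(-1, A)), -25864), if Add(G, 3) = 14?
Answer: Rational(-509324363, 15611) ≈ -32626.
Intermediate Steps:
G = 11 (G = Add(-3, 14) = 11)
Function('J')(Y) = Add(11, Y) (Function('J')(Y) = Add(Y, 11) = Add(11, Y))
Function('v')(I, O) = Add(-2, Mul(-4, I))
o = Rational(123, 15611) (o = Mul(Add(11, 112), Pow(15611, -1)) = Mul(123, Rational(1, 15611)) = Rational(123, 15611) ≈ 0.0078791)
A = 6762 (A = Mul(-483, Add(-2, Mul(-4, 3))) = Mul(-483, Add(-2, -12)) = Mul(-483, -14) = 6762)
Add(Add(o, Mul(-1, A)), -25864) = Add(Add(Rational(123, 15611), Mul(-1, 6762)), -25864) = Add(Add(Rational(123, 15611), -6762), -25864) = Add(Rational(-105561459, 15611), -25864) = Rational(-509324363, 15611)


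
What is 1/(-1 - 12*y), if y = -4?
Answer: 1/47 ≈ 0.021277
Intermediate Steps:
1/(-1 - 12*y) = 1/(-1 - 12*(-4)) = 1/(-1 + 48) = 1/47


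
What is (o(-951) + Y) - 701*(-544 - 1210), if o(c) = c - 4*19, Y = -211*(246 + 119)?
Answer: 1151512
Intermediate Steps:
Y = -77015 (Y = -211*365 = -77015)
o(c) = -76 + c (o(c) = c - 76 = -76 + c)
(o(-951) + Y) - 701*(-544 - 1210) = ((-76 - 951) - 77015) - 701*(-544 - 1210) = (-1027 - 77015) - 701*(-1754) = -78042 + 1229554 = 1151512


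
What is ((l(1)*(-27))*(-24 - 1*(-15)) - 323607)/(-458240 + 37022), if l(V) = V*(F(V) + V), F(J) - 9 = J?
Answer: 53489/70203 ≈ 0.76192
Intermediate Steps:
F(J) = 9 + J
l(V) = V*(9 + 2*V) (l(V) = V*((9 + V) + V) = V*(9 + 2*V))
((l(1)*(-27))*(-24 - 1*(-15)) - 323607)/(-458240 + 37022) = (((1*(9 + 2*1))*(-27))*(-24 - 1*(-15)) - 323607)/(-458240 + 37022) = (((1*(9 + 2))*(-27))*(-24 + 15) - 323607)/(-421218) = (((1*11)*(-27))*(-9) - 323607)*(-1/421218) = ((11*(-27))*(-9) - 323607)*(-1/421218) = (-297*(-9) - 323607)*(-1/421218) = (2673 - 323607)*(-1/421218) = -320934*(-1/421218) = 53489/70203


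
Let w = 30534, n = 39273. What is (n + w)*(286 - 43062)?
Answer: -2986064232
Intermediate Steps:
(n + w)*(286 - 43062) = (39273 + 30534)*(286 - 43062) = 69807*(-42776) = -2986064232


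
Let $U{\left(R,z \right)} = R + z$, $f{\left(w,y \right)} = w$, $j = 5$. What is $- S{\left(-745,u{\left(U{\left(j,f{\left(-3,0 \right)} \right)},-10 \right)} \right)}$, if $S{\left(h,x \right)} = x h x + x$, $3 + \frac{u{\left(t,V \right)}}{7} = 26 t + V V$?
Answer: $810446462$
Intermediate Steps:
$u{\left(t,V \right)} = -21 + 7 V^{2} + 182 t$ ($u{\left(t,V \right)} = -21 + 7 \left(26 t + V V\right) = -21 + 7 \left(26 t + V^{2}\right) = -21 + 7 \left(V^{2} + 26 t\right) = -21 + \left(7 V^{2} + 182 t\right) = -21 + 7 V^{2} + 182 t$)
$S{\left(h,x \right)} = x + h x^{2}$ ($S{\left(h,x \right)} = h x x + x = h x^{2} + x = x + h x^{2}$)
$- S{\left(-745,u{\left(U{\left(j,f{\left(-3,0 \right)} \right)},-10 \right)} \right)} = - \left(-21 + 7 \left(-10\right)^{2} + 182 \left(5 - 3\right)\right) \left(1 - 745 \left(-21 + 7 \left(-10\right)^{2} + 182 \left(5 - 3\right)\right)\right) = - \left(-21 + 7 \cdot 100 + 182 \cdot 2\right) \left(1 - 745 \left(-21 + 7 \cdot 100 + 182 \cdot 2\right)\right) = - \left(-21 + 700 + 364\right) \left(1 - 745 \left(-21 + 700 + 364\right)\right) = - 1043 \left(1 - 777035\right) = - 1043 \left(-777034\right) = \left(-1\right) \left(-810446462\right) = 810446462$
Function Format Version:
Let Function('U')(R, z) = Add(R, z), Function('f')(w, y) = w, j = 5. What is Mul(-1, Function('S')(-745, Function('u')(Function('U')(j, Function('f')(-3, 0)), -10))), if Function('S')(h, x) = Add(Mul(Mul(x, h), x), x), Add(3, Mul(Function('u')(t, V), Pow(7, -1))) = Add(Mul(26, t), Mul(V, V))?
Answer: 810446462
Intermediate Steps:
Function('u')(t, V) = Add(-21, Mul(7, Pow(V, 2)), Mul(182, t)) (Function('u')(t, V) = Add(-21, Mul(7, Add(Mul(26, t), Mul(V, V)))) = Add(-21, Mul(7, Add(Mul(26, t), Pow(V, 2)))) = Add(-21, Mul(7, Add(Pow(V, 2), Mul(26, t)))) = Add(-21, Add(Mul(7, Pow(V, 2)), Mul(182, t))) = Add(-21, Mul(7, Pow(V, 2)), Mul(182, t)))
Function('S')(h, x) = Add(x, Mul(h, Pow(x, 2))) (Function('S')(h, x) = Add(Mul(Mul(h, x), x), x) = Add(Mul(h, Pow(x, 2)), x) = Add(x, Mul(h, Pow(x, 2))))
Mul(-1, Function('S')(-745, Function('u')(Function('U')(j, Function('f')(-3, 0)), -10))) = Mul(-1, Mul(Add(-21, Mul(7, Pow(-10, 2)), Mul(182, Add(5, -3))), Add(1, Mul(-745, Add(-21, Mul(7, Pow(-10, 2)), Mul(182, Add(5, -3))))))) = Mul(-1, Mul(Add(-21, Mul(7, 100), Mul(182, 2)), Add(1, Mul(-745, Add(-21, Mul(7, 100), Mul(182, 2)))))) = Mul(-1, Mul(Add(-21, 700, 364), Add(1, Mul(-745, Add(-21, 700, 364))))) = Mul(-1, Mul(1043, Add(1, Mul(-745, 1043)))) = Mul(-1, Mul(1043, Add(1, -777035))) = Mul(-1, Mul(1043, -777034)) = Mul(-1, -810446462) = 810446462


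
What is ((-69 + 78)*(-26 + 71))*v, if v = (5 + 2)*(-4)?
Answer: -11340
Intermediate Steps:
v = -28 (v = 7*(-4) = -28)
((-69 + 78)*(-26 + 71))*v = ((-69 + 78)*(-26 + 71))*(-28) = (9*45)*(-28) = 405*(-28) = -11340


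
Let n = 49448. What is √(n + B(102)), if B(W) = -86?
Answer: √49362 ≈ 222.18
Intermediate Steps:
√(n + B(102)) = √(49448 - 86) = √49362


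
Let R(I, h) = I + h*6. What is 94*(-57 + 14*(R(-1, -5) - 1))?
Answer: -47470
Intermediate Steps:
R(I, h) = I + 6*h
94*(-57 + 14*(R(-1, -5) - 1)) = 94*(-57 + 14*((-1 + 6*(-5)) - 1)) = 94*(-57 + 14*((-1 - 30) - 1)) = 94*(-57 + 14*(-31 - 1)) = 94*(-57 + 14*(-32)) = 94*(-57 - 448) = 94*(-505) = -47470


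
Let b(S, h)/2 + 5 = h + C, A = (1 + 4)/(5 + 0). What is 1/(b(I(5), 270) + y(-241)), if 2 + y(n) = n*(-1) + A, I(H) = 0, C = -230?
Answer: 1/310 ≈ 0.0032258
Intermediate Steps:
A = 1 (A = 5/5 = 5*(⅕) = 1)
b(S, h) = -470 + 2*h (b(S, h) = -10 + 2*(h - 230) = -10 + 2*(-230 + h) = -10 + (-460 + 2*h) = -470 + 2*h)
y(n) = -1 - n (y(n) = -2 + (n*(-1) + 1) = -2 + (-n + 1) = -2 + (1 - n) = -1 - n)
1/(b(I(5), 270) + y(-241)) = 1/((-470 + 2*270) + (-1 - 1*(-241))) = 1/((-470 + 540) + (-1 + 241)) = 1/(70 + 240) = 1/310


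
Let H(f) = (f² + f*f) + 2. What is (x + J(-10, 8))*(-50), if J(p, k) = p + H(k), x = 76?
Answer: -9800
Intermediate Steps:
H(f) = 2 + 2*f² (H(f) = (f² + f²) + 2 = 2*f² + 2 = 2 + 2*f²)
J(p, k) = 2 + p + 2*k² (J(p, k) = p + (2 + 2*k²) = 2 + p + 2*k²)
(x + J(-10, 8))*(-50) = (76 + (2 - 10 + 2*8²))*(-50) = (76 + (2 - 10 + 2*64))*(-50) = (76 + (2 - 10 + 128))*(-50) = (76 + 120)*(-50) = 196*(-50) = -9800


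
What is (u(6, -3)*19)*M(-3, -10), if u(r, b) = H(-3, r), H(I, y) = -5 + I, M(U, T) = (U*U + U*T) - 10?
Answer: -4408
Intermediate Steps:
M(U, T) = -10 + U² + T*U (M(U, T) = (U² + T*U) - 10 = -10 + U² + T*U)
u(r, b) = -8 (u(r, b) = -5 - 3 = -8)
(u(6, -3)*19)*M(-3, -10) = (-8*19)*(-10 + (-3)² - 10*(-3)) = -152*(-10 + 9 + 30) = -152*29 = -4408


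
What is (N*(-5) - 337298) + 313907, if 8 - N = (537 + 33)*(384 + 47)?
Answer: 1204919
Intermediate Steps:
N = -245662 (N = 8 - (537 + 33)*(384 + 47) = 8 - 570*431 = 8 - 1*245670 = 8 - 245670 = -245662)
(N*(-5) - 337298) + 313907 = (-245662*(-5) - 337298) + 313907 = (1228310 - 337298) + 313907 = 891012 + 313907 = 1204919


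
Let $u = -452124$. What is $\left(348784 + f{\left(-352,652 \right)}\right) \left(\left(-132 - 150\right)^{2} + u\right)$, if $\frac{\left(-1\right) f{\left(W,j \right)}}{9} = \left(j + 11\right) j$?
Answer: $1319637420000$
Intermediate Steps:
$f{\left(W,j \right)} = - 9 j \left(11 + j\right)$ ($f{\left(W,j \right)} = - 9 \left(j + 11\right) j = - 9 \left(11 + j\right) j = - 9 j \left(11 + j\right)$)
$\left(348784 + f{\left(-352,652 \right)}\right) \left(\left(-132 - 150\right)^{2} + u\right) = \left(348784 - 5868 \left(11 + 652\right)\right) \left(\left(-132 - 150\right)^{2} - 452124\right) = \left(348784 - 5868 \cdot 663\right) \left(\left(-282\right)^{2} - 452124\right) = \left(348784 - 3890484\right) \left(79524 - 452124\right) = \left(-3541700\right) \left(-372600\right) = 1319637420000$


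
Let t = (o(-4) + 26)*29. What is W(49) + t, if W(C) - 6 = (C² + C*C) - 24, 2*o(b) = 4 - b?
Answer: 5654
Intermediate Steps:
o(b) = 2 - b/2 (o(b) = (4 - b)/2 = 2 - b/2)
W(C) = -18 + 2*C² (W(C) = 6 + ((C² + C*C) - 24) = 6 + ((C² + C²) - 24) = 6 + (2*C² - 24) = 6 + (-24 + 2*C²) = -18 + 2*C²)
t = 870 (t = ((2 - ½*(-4)) + 26)*29 = ((2 + 2) + 26)*29 = (4 + 26)*29 = 30*29 = 870)
W(49) + t = (-18 + 2*49²) + 870 = (-18 + 2*2401) + 870 = (-18 + 4802) + 870 = 4784 + 870 = 5654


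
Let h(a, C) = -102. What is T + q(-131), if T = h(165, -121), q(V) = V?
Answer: -233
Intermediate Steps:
T = -102
T + q(-131) = -102 - 131 = -233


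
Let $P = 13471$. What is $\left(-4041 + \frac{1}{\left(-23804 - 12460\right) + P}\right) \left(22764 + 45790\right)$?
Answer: $- \frac{6314269960756}{22793} \approx -2.7703 \cdot 10^{8}$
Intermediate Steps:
$\left(-4041 + \frac{1}{\left(-23804 - 12460\right) + P}\right) \left(22764 + 45790\right) = \left(-4041 + \frac{1}{\left(-23804 - 12460\right) + 13471}\right) \left(22764 + 45790\right) = \left(-4041 + \frac{1}{-36264 + 13471}\right) 68554 = \left(-4041 + \frac{1}{-22793}\right) 68554 = \left(-4041 - \frac{1}{22793}\right) 68554 = \left(- \frac{92106514}{22793}\right) 68554 = - \frac{6314269960756}{22793}$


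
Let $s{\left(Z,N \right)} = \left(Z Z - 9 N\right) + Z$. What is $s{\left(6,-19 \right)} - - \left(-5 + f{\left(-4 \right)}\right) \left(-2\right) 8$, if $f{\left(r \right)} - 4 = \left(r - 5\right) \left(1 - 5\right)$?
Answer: $-347$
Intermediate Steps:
$s{\left(Z,N \right)} = Z + Z^{2} - 9 N$ ($s{\left(Z,N \right)} = \left(Z^{2} - 9 N\right) + Z = Z + Z^{2} - 9 N$)
$f{\left(r \right)} = 24 - 4 r$ ($f{\left(r \right)} = 4 + \left(r - 5\right) \left(1 - 5\right) = 4 + \left(-5 + r\right) \left(-4\right) = 4 - \left(-20 + 4 r\right) = 24 - 4 r$)
$s{\left(6,-19 \right)} - - \left(-5 + f{\left(-4 \right)}\right) \left(-2\right) 8 = \left(6 + 6^{2} - -171\right) - - \left(-5 + \left(24 - -16\right)\right) \left(-2\right) 8 = \left(6 + 36 + 171\right) - - \left(-5 + \left(24 + 16\right)\right) \left(-2\right) 8 = 213 - - \left(-5 + 40\right) \left(-2\right) 8 = 213 - - 35 \left(-2\right) 8 = 213 - \left(-1\right) \left(-70\right) 8 = 213 - 70 \cdot 8 = 213 - 560 = -347$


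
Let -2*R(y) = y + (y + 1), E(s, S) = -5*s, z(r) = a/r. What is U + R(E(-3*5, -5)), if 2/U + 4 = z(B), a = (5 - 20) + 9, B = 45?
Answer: -4711/62 ≈ -75.984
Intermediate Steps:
a = -6 (a = -15 + 9 = -6)
z(r) = -6/r
U = -15/31 (U = 2/(-4 - 6/45) = 2/(-4 - 6*1/45) = 2/(-4 - 2/15) = 2/(-62/15) = 2*(-15/62) = -15/31 ≈ -0.48387)
R(y) = -½ - y (R(y) = -(y + (y + 1))/2 = -(y + (1 + y))/2 = -(1 + 2*y)/2 = -½ - y)
U + R(E(-3*5, -5)) = -15/31 + (-½ - (-5)*(-3*5)) = -15/31 + (-½ - (-5)*(-15)) = -15/31 + (-½ - 1*75) = -15/31 + (-½ - 75) = -15/31 - 151/2 = -4711/62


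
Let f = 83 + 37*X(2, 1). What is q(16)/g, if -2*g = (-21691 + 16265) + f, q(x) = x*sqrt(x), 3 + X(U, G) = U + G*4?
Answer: 8/327 ≈ 0.024465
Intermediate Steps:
X(U, G) = -3 + U + 4*G (X(U, G) = -3 + (U + G*4) = -3 + (U + 4*G) = -3 + U + 4*G)
q(x) = x**(3/2)
f = 194 (f = 83 + 37*(-3 + 2 + 4*1) = 83 + 37*(-3 + 2 + 4) = 83 + 37*3 = 83 + 111 = 194)
g = 2616 (g = -((-21691 + 16265) + 194)/2 = -(-5426 + 194)/2 = -1/2*(-5232) = 2616)
q(16)/g = 16**(3/2)/2616 = 64*(1/2616) = 8/327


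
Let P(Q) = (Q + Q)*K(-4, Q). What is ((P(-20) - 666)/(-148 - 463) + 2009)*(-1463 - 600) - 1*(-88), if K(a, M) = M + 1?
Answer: -53874101/13 ≈ -4.1442e+6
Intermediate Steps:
K(a, M) = 1 + M
P(Q) = 2*Q*(1 + Q) (P(Q) = (Q + Q)*(1 + Q) = (2*Q)*(1 + Q) = 2*Q*(1 + Q))
((P(-20) - 666)/(-148 - 463) + 2009)*(-1463 - 600) - 1*(-88) = ((2*(-20)*(1 - 20) - 666)/(-148 - 463) + 2009)*(-1463 - 600) - 1*(-88) = ((2*(-20)*(-19) - 666)/(-611) + 2009)*(-2063) + 88 = ((760 - 666)*(-1/611) + 2009)*(-2063) + 88 = (94*(-1/611) + 2009)*(-2063) + 88 = (-2/13 + 2009)*(-2063) + 88 = (26115/13)*(-2063) + 88 = -53875245/13 + 88 = -53874101/13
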